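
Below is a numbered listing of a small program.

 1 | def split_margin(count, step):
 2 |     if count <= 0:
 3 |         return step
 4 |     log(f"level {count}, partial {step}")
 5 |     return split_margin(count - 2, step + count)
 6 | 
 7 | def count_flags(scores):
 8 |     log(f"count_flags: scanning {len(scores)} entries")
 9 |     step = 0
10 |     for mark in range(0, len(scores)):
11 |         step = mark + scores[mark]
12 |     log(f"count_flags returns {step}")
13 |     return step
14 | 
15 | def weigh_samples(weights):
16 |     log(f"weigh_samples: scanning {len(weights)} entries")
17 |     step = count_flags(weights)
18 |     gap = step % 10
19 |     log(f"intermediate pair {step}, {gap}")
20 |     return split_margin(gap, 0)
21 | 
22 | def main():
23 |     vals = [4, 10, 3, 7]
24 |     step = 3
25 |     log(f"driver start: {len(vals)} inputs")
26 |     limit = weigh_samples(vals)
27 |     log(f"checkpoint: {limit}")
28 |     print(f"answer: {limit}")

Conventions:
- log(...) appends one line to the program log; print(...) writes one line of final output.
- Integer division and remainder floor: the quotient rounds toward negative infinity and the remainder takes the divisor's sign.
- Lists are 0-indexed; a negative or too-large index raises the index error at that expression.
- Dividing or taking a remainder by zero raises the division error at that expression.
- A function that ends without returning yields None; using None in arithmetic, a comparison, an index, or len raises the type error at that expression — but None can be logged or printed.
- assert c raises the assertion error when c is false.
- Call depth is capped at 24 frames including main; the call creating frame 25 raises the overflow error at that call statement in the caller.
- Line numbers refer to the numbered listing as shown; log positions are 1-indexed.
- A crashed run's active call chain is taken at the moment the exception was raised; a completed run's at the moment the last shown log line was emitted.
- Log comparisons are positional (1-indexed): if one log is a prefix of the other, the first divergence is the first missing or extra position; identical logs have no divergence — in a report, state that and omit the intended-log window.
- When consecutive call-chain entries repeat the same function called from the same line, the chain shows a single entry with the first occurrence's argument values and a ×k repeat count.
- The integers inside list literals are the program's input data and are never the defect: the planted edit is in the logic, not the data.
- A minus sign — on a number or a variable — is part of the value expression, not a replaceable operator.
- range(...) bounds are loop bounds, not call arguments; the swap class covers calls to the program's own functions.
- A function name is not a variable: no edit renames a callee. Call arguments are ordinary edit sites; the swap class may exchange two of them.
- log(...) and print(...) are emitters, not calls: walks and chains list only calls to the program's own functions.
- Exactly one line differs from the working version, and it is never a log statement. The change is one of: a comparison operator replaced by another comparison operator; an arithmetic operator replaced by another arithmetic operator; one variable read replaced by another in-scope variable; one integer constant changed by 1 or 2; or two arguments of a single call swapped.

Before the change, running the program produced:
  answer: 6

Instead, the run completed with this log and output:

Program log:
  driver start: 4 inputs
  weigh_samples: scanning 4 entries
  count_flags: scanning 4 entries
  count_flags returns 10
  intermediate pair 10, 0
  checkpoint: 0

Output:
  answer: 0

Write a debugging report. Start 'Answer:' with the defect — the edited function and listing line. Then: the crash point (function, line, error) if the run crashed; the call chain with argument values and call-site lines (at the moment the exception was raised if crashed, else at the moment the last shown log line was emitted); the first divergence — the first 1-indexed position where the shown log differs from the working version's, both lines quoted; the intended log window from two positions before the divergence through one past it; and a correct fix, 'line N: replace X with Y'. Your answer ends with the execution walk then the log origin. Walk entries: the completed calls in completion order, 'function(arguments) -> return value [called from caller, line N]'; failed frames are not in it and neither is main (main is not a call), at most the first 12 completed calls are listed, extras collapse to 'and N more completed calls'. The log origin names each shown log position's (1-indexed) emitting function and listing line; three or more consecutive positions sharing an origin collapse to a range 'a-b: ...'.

Answer: the defect is in count_flags at line 11.
Key observation: The earliest visible damage is log position 4 — 'count_flags returns 10' rather than the intended 'count_flags returns 24'.
Call chain: main.
First divergence: position 4 — shown 'count_flags returns 10', intended 'count_flags returns 24'.
Intended log window:
  2: weigh_samples: scanning 4 entries
  3: count_flags: scanning 4 entries
  4: count_flags returns 24
  5: intermediate pair 24, 4
Execution walk:
  count_flags([4, 10, 3, 7]) -> 10  [called from weigh_samples, line 17]
  split_margin(0, 0) -> 0  [called from weigh_samples, line 20]
  weigh_samples([4, 10, 3, 7]) -> 0  [called from main, line 26]
Origin of each log line:
  1: logged in main at line 25
  2: logged in weigh_samples at line 16
  3: logged in count_flags at line 8
  4: logged in count_flags at line 12
  5: logged in weigh_samples at line 19
  6: logged in main at line 27
A correct fix: line 11: replace `mark + scores[mark]` with `step + scores[mark]`.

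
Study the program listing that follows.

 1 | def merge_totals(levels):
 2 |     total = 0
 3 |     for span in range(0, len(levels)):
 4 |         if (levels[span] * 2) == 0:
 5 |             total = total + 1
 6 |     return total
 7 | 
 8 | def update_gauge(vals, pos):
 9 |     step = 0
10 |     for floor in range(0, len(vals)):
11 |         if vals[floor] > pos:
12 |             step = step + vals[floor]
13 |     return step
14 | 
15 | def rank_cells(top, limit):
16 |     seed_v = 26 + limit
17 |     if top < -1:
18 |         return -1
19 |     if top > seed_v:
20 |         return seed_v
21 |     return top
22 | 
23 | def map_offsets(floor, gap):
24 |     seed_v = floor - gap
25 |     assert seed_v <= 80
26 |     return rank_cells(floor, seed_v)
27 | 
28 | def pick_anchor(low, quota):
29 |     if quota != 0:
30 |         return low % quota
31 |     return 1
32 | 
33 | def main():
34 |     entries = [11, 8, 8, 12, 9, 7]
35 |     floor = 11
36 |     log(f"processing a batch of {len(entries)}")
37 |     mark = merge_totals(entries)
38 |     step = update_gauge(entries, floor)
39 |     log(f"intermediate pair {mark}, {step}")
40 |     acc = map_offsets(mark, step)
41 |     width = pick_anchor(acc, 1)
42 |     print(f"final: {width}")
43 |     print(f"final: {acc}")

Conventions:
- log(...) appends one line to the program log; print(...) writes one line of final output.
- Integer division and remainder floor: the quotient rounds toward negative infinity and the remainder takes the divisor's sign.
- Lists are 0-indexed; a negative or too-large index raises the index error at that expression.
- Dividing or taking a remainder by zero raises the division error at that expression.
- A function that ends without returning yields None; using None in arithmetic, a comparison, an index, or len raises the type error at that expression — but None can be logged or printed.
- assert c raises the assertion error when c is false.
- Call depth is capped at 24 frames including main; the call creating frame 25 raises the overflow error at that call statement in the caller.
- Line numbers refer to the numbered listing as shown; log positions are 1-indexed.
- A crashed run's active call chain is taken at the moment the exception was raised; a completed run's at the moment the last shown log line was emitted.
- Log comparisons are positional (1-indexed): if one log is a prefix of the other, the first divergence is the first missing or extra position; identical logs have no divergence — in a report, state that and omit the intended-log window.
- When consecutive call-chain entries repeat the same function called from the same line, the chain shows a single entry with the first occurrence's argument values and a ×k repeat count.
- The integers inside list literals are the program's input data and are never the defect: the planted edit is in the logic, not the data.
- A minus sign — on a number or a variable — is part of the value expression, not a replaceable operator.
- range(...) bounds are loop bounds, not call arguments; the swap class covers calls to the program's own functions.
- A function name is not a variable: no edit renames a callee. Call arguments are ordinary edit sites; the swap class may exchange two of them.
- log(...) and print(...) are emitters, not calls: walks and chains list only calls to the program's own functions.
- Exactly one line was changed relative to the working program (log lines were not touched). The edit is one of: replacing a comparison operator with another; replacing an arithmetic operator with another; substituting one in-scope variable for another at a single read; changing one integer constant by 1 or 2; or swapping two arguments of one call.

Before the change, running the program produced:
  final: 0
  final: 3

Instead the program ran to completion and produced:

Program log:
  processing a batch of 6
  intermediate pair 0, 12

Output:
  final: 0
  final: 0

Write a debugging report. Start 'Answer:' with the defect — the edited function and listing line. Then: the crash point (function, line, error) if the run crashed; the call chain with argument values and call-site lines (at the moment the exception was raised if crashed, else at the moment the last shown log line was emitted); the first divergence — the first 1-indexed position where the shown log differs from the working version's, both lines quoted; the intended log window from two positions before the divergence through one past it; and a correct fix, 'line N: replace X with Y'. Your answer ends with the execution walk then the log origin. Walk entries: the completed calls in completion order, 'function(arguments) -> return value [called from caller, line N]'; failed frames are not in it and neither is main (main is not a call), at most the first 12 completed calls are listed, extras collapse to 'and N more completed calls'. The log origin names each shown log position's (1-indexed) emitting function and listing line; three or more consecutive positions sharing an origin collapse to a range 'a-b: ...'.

Answer: the defect is in merge_totals at line 4.
Core observation: Position 2 is the first bad log line: 'intermediate pair 0, 12' should read 'intermediate pair 3, 12'.
Call chain: main.
First divergence: position 2 — the shown line 'intermediate pair 0, 12' should read 'intermediate pair 3, 12'.
Intended log window:
  1: processing a batch of 6
  2: intermediate pair 3, 12
Execution walk:
  merge_totals([11, 8, 8, 12, 9, 7]) -> 0  [called from main, line 37]
  update_gauge([11, 8, 8, 12, 9, 7], 11) -> 12  [called from main, line 38]
  rank_cells(0, -12) -> 0  [called from map_offsets, line 26]
  map_offsets(0, 12) -> 0  [called from main, line 40]
  pick_anchor(0, 1) -> 0  [called from main, line 41]
Log origin:
  1: emitted by main (line 36)
  2: emitted by main (line 39)
A correct fix: line 4: replace `*` with `%`.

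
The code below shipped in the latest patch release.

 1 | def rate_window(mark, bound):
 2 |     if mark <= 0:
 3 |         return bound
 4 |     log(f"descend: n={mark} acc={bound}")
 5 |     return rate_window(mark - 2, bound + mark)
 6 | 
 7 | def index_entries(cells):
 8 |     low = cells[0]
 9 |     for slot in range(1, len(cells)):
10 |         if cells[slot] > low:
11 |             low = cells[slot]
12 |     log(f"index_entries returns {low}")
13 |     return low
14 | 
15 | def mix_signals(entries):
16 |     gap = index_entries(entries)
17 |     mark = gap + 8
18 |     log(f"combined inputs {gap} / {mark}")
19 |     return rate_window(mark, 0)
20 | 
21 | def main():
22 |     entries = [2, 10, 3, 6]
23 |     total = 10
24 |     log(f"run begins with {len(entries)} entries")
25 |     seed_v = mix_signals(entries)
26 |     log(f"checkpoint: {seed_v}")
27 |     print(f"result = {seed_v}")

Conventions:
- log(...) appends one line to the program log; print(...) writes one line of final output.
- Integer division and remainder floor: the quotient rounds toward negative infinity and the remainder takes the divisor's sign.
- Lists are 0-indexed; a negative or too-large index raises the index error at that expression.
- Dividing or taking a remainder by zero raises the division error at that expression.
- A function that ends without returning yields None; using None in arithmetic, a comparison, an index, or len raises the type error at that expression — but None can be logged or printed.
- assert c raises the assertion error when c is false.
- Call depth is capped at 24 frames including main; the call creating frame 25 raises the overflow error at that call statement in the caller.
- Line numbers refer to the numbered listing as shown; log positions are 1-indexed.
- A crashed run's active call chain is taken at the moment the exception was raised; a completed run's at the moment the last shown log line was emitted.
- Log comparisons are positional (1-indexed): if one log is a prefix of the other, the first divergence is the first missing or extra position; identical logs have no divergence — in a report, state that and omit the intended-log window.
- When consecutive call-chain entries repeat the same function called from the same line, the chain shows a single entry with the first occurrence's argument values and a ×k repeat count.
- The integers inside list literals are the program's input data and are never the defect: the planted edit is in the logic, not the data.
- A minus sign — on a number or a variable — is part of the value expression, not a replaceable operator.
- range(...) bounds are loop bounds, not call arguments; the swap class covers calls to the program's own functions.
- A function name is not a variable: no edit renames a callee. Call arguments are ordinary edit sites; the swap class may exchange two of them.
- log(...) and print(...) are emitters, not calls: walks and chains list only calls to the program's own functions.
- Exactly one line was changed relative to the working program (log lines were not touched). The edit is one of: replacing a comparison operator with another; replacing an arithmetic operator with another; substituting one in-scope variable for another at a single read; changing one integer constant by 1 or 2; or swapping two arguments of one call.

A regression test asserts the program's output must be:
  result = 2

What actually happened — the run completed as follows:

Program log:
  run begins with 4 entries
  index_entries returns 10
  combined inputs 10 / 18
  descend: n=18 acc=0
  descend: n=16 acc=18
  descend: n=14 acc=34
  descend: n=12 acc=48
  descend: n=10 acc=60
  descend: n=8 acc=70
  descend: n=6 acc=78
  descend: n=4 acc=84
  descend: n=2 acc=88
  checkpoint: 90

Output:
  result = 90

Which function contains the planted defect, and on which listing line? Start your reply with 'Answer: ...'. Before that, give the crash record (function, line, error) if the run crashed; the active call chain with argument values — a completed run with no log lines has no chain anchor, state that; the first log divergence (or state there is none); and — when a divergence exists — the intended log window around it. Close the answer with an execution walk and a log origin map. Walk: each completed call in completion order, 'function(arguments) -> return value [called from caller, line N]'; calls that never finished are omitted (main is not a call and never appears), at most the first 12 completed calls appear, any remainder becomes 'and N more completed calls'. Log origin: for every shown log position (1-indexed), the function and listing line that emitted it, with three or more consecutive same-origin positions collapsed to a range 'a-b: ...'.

Answer: the defect is in mix_signals at line 17.
Core observation: Log line 3 is where behavior first shows: 'combined inputs 10 / 18' appears instead of 'combined inputs 10 / 2'.
Call chain: main.
First divergence: position 3 — the shown line 'combined inputs 10 / 18' should read 'combined inputs 10 / 2'.
Intended log window:
  1: run begins with 4 entries
  2: index_entries returns 10
  3: combined inputs 10 / 2
  4: descend: n=2 acc=0
Execution walk:
  index_entries([2, 10, 3, 6]) -> 10  [called from mix_signals, line 16]
  rate_window(0, 90) -> 90  [called from rate_window, line 5]
  rate_window(2, 88) -> 90  [called from rate_window, line 5]
  rate_window(4, 84) -> 90  [called from rate_window, line 5]
  rate_window(6, 78) -> 90  [called from rate_window, line 5]
  rate_window(8, 70) -> 90  [called from rate_window, line 5]
  rate_window(10, 60) -> 90  [called from rate_window, line 5]
  rate_window(12, 48) -> 90  [called from rate_window, line 5]
  rate_window(14, 34) -> 90  [called from rate_window, line 5]
  rate_window(16, 18) -> 90  [called from rate_window, line 5]
  rate_window(18, 0) -> 90  [called from mix_signals, line 19]
  mix_signals([2, 10, 3, 6]) -> 90  [called from main, line 25]
Log origins:
  1: from main, line 24
  2: from index_entries, line 12
  3: from mix_signals, line 18
  4-12: from rate_window, line 4
  13: from main, line 26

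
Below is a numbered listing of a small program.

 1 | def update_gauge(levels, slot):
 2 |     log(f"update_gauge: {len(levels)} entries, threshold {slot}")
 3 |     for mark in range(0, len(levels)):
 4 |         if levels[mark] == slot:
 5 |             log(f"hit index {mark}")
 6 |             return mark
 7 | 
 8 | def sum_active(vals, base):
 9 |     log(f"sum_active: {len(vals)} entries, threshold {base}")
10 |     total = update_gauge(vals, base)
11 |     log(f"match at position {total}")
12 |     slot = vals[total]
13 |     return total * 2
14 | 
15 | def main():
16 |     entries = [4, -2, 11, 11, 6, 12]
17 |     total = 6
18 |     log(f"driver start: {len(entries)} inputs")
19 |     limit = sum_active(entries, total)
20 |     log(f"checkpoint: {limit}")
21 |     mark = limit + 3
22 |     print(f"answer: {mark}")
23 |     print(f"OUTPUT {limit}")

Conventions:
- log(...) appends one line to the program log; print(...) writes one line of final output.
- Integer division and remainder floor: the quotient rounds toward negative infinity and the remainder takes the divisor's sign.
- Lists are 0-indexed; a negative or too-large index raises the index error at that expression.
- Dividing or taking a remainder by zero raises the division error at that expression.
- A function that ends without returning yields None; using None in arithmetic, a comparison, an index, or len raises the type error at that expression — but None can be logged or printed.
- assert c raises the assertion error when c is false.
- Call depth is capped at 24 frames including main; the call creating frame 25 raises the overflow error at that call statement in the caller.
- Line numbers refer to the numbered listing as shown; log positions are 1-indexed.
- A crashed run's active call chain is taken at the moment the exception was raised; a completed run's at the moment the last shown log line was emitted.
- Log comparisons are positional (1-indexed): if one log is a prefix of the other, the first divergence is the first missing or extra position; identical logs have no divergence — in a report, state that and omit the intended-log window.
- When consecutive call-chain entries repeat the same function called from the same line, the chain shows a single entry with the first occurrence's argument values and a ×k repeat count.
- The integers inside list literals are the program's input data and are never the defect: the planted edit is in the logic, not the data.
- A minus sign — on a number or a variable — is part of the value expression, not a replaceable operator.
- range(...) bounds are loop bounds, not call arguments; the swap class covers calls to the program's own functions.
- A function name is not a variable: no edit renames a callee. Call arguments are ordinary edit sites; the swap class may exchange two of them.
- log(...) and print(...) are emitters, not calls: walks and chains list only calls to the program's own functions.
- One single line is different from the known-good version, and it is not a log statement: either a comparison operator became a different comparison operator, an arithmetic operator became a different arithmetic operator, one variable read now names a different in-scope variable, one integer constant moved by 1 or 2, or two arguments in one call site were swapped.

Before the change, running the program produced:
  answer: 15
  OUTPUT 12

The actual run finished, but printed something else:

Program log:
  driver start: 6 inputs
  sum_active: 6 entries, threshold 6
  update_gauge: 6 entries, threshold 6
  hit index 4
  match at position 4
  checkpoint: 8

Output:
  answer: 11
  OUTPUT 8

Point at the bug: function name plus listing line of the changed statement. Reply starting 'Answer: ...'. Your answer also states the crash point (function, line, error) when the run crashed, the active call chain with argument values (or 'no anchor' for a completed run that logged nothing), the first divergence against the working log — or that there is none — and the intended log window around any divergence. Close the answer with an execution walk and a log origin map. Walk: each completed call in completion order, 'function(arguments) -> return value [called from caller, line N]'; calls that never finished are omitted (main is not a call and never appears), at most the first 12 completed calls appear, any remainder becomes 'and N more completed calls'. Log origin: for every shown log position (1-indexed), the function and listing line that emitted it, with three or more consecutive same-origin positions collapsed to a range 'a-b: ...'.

Answer: the defect is in sum_active at line 13.
Key observation: Position 6 is the first bad log line: 'checkpoint: 8' should read 'checkpoint: 12'.
Call chain: main.
First divergence: position 6; shown 'checkpoint: 8' vs intended 'checkpoint: 12'.
Intended log window:
  4: hit index 4
  5: match at position 4
  6: checkpoint: 12
Execution walk:
  update_gauge([4, -2, 11, 11, 6, 12], 6) -> 4  [called from sum_active, line 10]
  sum_active([4, -2, 11, 11, 6, 12], 6) -> 8  [called from main, line 19]
Log origins:
  1: emitted by main (line 18)
  2: emitted by sum_active (line 9)
  3: emitted by update_gauge (line 2)
  4: emitted by update_gauge (line 5)
  5: emitted by sum_active (line 11)
  6: emitted by main (line 20)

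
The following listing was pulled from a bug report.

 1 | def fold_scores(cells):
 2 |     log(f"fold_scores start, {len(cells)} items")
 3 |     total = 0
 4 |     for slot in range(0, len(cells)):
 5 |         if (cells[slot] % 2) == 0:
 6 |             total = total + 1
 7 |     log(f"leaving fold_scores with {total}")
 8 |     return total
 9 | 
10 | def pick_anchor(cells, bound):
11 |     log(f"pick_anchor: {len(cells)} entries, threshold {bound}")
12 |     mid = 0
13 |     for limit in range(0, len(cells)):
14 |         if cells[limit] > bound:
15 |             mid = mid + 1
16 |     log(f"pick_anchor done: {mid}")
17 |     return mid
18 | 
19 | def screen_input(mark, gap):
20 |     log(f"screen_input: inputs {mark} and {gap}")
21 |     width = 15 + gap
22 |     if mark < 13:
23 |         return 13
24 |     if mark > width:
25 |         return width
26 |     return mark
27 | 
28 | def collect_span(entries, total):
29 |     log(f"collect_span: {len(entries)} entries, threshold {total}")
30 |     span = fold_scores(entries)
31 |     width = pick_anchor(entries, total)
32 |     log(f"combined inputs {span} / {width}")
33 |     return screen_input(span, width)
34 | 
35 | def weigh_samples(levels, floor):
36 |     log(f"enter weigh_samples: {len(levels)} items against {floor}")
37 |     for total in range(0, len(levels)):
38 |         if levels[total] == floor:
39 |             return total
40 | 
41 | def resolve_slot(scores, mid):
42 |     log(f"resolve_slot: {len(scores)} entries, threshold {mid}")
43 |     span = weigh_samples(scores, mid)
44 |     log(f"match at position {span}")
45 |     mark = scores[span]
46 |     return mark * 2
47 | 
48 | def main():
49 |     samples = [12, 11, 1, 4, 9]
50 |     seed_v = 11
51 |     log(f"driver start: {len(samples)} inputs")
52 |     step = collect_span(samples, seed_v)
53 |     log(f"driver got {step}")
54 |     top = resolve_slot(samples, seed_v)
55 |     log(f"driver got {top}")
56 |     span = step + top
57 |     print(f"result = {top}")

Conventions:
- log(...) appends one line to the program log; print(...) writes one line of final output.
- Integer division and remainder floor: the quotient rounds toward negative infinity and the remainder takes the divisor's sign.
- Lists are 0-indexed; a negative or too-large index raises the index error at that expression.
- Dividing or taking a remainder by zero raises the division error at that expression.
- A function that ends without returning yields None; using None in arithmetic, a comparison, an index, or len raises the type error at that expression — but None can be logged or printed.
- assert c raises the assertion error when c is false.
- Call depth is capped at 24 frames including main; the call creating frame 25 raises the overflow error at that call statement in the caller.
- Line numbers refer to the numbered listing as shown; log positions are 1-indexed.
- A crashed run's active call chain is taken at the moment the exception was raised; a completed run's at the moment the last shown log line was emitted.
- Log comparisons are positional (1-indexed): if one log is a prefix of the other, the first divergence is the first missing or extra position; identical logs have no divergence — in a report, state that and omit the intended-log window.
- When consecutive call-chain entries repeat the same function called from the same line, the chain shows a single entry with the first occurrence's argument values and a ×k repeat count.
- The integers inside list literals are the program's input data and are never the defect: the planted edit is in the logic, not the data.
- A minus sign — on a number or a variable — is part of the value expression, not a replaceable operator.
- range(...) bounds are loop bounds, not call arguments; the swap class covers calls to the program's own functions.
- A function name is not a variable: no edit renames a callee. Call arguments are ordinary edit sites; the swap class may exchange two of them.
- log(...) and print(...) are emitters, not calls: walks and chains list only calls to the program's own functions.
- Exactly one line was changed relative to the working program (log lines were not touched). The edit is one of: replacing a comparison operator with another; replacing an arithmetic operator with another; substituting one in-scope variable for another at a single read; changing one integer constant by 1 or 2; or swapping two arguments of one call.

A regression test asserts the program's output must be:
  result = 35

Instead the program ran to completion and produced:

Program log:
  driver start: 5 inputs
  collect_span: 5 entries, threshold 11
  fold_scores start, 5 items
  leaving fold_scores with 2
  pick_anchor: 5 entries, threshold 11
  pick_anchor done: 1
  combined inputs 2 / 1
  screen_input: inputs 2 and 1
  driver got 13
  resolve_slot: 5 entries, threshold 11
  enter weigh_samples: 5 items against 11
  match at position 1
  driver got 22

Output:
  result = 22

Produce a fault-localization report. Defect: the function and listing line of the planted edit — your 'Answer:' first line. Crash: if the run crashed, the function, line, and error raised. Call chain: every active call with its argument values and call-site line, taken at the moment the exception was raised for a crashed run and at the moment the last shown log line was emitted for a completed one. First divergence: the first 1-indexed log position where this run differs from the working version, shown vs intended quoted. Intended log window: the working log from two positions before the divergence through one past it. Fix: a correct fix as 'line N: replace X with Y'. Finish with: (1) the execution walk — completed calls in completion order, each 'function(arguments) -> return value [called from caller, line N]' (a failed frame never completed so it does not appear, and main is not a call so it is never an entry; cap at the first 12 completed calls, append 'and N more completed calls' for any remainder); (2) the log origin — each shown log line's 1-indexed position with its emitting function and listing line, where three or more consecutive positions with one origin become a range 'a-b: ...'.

Answer: the defect is in main at line 57.
The tell: No log line changed; the fault shows up purely in the output.
Call chain: main.
First divergence: there is none — every log position agrees.
Execution walk:
  fold_scores([12, 11, 1, 4, 9]) -> 2  [called from collect_span, line 30]
  pick_anchor([12, 11, 1, 4, 9], 11) -> 1  [called from collect_span, line 31]
  screen_input(2, 1) -> 13  [called from collect_span, line 33]
  collect_span([12, 11, 1, 4, 9], 11) -> 13  [called from main, line 52]
  weigh_samples([12, 11, 1, 4, 9], 11) -> 1  [called from resolve_slot, line 43]
  resolve_slot([12, 11, 1, 4, 9], 11) -> 22  [called from main, line 54]
Log line origins:
  1: emitted by main (line 51)
  2: emitted by collect_span (line 29)
  3: emitted by fold_scores (line 2)
  4: emitted by fold_scores (line 7)
  5: emitted by pick_anchor (line 11)
  6: emitted by pick_anchor (line 16)
  7: emitted by collect_span (line 32)
  8: emitted by screen_input (line 20)
  9: emitted by main (line 53)
  10: emitted by resolve_slot (line 42)
  11: emitted by weigh_samples (line 36)
  12: emitted by resolve_slot (line 44)
  13: emitted by main (line 55)
A correct fix: line 57: replace `top` with `span`.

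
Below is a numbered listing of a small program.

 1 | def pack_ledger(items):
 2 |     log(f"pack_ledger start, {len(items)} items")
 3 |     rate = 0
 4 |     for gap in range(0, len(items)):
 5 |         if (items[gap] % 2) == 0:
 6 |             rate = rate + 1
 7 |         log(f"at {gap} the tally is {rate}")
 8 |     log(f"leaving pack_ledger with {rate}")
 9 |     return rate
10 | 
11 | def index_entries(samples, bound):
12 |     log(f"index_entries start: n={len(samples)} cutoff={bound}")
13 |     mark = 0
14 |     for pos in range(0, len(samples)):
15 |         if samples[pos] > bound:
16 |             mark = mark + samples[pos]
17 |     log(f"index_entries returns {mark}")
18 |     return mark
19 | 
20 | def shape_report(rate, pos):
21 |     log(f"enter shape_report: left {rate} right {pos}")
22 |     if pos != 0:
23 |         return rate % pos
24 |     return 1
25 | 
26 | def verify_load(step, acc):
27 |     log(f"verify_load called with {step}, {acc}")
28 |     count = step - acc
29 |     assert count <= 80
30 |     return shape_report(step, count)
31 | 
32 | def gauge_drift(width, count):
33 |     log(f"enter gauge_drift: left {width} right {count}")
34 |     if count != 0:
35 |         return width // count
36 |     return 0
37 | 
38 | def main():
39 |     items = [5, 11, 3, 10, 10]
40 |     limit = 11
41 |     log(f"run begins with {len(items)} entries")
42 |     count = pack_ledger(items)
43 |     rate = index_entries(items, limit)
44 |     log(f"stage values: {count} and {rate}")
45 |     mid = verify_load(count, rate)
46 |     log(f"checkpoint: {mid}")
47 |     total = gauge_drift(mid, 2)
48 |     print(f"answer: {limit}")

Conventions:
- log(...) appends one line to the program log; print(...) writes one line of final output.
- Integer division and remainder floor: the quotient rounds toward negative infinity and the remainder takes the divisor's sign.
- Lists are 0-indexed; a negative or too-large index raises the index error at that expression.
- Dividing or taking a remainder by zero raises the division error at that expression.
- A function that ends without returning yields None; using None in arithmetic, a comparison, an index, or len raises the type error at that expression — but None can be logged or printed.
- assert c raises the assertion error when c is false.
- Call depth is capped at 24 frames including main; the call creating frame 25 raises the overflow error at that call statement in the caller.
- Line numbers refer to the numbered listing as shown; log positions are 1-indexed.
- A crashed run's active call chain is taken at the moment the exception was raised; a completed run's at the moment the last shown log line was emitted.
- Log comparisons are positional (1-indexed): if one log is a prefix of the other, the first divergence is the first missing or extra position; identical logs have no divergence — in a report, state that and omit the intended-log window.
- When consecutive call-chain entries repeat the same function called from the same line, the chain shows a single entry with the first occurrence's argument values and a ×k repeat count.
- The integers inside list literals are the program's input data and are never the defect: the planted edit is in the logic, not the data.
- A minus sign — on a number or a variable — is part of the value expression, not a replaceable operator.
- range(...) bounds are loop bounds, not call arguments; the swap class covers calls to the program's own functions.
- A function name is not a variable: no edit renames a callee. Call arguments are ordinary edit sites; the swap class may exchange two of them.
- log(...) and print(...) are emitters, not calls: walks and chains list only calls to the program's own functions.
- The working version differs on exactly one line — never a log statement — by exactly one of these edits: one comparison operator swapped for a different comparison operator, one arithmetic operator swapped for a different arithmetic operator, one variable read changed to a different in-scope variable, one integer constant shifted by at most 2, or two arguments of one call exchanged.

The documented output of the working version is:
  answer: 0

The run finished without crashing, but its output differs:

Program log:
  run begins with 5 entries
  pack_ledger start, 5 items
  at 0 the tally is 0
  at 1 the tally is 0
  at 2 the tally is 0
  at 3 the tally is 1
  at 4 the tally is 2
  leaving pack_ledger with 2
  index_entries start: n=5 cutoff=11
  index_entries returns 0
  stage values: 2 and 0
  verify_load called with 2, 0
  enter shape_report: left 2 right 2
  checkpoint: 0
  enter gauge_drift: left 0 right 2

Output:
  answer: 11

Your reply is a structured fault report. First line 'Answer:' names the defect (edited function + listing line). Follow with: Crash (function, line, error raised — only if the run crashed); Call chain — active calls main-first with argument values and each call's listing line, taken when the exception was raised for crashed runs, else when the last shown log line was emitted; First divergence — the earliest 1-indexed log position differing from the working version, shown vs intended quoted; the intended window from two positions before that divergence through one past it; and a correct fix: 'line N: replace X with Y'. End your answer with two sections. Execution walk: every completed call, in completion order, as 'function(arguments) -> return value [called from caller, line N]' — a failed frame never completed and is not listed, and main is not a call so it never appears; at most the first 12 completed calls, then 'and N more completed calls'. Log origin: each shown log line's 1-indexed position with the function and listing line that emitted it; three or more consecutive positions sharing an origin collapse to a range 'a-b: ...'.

Answer: the defect is in main at line 48.
Core observation: Nothing in the log betrays the bug — only the output does.
Call chain: main -> gauge_drift(0, 2) (called at line 47).
First divergence: none (the log streams are identical).
Execution walk:
  pack_ledger([5, 11, 3, 10, 10]) -> 2  [called from main, line 42]
  index_entries([5, 11, 3, 10, 10], 11) -> 0  [called from main, line 43]
  shape_report(2, 2) -> 0  [called from verify_load, line 30]
  verify_load(2, 0) -> 0  [called from main, line 45]
  gauge_drift(0, 2) -> 0  [called from main, line 47]
Origin of each log line:
  1 — main, line 41
  2 — pack_ledger, line 2
  3-7 — pack_ledger, line 7
  8 — pack_ledger, line 8
  9 — index_entries, line 12
  10 — index_entries, line 17
  11 — main, line 44
  12 — verify_load, line 27
  13 — shape_report, line 21
  14 — main, line 46
  15 — gauge_drift, line 33
A correct fix: line 48: replace `limit` with `total`.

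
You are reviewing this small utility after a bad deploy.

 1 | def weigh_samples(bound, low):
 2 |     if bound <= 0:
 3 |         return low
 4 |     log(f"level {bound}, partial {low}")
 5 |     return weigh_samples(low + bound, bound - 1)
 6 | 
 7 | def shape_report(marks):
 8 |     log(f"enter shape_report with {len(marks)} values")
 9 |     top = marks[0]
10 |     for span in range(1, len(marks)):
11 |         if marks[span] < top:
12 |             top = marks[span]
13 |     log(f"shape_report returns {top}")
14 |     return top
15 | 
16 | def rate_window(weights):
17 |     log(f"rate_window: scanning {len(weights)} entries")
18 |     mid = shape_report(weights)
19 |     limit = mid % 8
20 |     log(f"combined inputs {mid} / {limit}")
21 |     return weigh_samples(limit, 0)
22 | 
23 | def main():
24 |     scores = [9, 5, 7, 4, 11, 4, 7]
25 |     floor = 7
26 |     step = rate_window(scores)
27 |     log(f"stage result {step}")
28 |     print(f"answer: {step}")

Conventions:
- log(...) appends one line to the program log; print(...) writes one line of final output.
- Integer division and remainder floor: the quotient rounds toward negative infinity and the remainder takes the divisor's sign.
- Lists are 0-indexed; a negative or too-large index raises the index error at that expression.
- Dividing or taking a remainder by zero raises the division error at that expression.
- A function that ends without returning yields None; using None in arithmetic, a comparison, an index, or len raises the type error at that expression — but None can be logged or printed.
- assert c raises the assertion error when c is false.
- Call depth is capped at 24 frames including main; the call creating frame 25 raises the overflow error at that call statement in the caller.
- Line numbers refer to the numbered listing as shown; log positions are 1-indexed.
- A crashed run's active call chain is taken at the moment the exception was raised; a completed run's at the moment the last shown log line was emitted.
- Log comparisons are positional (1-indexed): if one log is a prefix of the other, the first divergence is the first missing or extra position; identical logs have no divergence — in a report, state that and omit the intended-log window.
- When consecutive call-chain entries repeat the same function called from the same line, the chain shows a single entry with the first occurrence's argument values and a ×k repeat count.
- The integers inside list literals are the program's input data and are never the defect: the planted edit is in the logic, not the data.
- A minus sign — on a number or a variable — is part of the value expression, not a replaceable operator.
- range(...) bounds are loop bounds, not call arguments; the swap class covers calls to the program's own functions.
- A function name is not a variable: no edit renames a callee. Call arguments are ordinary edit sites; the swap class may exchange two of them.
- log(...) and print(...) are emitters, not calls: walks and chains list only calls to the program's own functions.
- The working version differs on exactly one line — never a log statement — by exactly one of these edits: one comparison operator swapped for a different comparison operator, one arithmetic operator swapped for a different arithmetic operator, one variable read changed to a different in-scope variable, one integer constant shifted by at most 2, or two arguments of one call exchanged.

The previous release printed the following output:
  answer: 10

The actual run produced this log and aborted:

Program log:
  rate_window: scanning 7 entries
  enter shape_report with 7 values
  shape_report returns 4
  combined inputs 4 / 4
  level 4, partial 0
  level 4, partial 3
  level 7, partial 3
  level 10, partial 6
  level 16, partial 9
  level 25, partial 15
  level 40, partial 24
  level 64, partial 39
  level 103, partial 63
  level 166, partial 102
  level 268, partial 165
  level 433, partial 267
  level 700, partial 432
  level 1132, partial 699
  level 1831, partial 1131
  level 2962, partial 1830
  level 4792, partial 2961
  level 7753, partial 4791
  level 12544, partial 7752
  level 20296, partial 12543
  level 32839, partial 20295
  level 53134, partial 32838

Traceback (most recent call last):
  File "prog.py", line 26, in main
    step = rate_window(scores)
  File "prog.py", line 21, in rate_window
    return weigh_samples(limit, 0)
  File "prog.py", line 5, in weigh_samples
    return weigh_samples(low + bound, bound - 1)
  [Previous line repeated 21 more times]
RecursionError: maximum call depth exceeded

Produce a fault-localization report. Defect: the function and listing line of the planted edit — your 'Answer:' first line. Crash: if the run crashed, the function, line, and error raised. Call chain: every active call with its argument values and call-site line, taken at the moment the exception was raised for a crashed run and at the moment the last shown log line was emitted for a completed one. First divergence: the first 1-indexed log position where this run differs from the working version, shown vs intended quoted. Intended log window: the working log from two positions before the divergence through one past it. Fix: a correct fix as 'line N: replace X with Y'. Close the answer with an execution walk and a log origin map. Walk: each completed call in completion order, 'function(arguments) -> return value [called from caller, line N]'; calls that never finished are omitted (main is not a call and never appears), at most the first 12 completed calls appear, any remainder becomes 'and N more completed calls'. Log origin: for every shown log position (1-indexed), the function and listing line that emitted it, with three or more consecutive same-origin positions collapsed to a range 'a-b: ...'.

Answer: the defect is in weigh_samples at line 5.
Core observation: The log first diverges at position 6: the faulty run prints 'level 4, partial 3' where the working version prints 'level 3, partial 4'.
Crash: weigh_samples, line 5, RecursionError.
Call chain: main -> rate_window([9, 5, 7, 4, 11, 4, 7]) (called at line 26) -> weigh_samples(4, 0) (called at line 21) -> weigh_samples(4, 3) (called at line 5) ×21.
First divergence: position 6; shown 'level 4, partial 3' vs intended 'level 3, partial 4'.
Intended log window:
  4: combined inputs 4 / 4
  5: level 4, partial 0
  6: level 3, partial 4
  7: level 2, partial 7
Execution walk:
  shape_report([9, 5, 7, 4, 11, 4, 7]) -> 4  [called from rate_window, line 18]
Log origin:
  1: logged in rate_window at line 17
  2: logged in shape_report at line 8
  3: logged in shape_report at line 13
  4: logged in rate_window at line 20
  5-26: logged in weigh_samples at line 4
A correct fix: line 5: replace `weigh_samples(low + bound, bound - 1)` with `weigh_samples(bound - 1, low + bound)`.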